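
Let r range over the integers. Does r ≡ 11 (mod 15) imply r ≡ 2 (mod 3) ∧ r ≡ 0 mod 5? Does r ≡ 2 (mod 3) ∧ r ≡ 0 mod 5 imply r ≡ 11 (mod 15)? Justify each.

(⟹) This fails: r = 11 gives 11 ≡ 11 (mod 15) but 11 ≡ 1 (mod 5), so the conjunction on the right does not hold.

(⟸) This fails: r = 5 satisfies both congruences on the right (5 ≡ 2 mod 3 and 5 ≡ 0 mod 5) yet 5 ≡ 5 (mod 15), not 11.

(⇒) fails and (⇐) fails.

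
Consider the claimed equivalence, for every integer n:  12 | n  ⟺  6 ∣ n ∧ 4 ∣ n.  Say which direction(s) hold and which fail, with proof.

Converse. Suppose 6 ∣ n and 4 ∣ n. Any common multiple of 6 and 4 is a multiple of their lcm; here lcm(6, 4) = 6·4/gcd(6, 4) = 24/2 = 12, so 12 ∣ n.

Forward direction. If 12 ∣ n, write n = 12q. Since 12 = 2·6, n = 6·(2q), so 6 ∣ n; and since 12 = 3·4, n = 4·(3q), so 4 ∣ n.

Both directions hold; the statement is true.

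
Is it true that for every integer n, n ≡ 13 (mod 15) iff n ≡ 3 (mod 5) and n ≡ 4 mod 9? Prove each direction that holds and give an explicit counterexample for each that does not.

[⇒] This fails: n = 43 gives 43 ≡ 13 (mod 15) but 43 ≡ 7 (mod 9), so the conjunction on the right does not hold.

[⇐] Conversely, if n ≡ 3 (mod 5) and n ≡ 4 (mod 9), then by the Chinese remainder theorem n ≡ 13 (mod 45). Since 13 ≡ 13 (mod 15) and 15 ∣ 45, we get n ≡ 13 (mod 15).

Only the converse holds.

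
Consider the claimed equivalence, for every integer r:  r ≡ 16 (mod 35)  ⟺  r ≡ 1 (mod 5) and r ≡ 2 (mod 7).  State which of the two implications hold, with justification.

Both directions hold.

(⟹) Suppose r ≡ 16 (mod 35); write r = 35j + 16. Since 5 ∣ 35, reducing mod 5 gives r ≡ 16 ≡ 1 (mod 5); since 7 ∣ 35, reducing mod 7 gives r ≡ 16 ≡ 2 (mod 7).

(⟸) Conversely, if r ≡ 1 (mod 5) and r ≡ 2 (mod 7), then by the Chinese remainder theorem r ≡ 16 (mod 35). This is exactly r ≡ 16 (mod 35).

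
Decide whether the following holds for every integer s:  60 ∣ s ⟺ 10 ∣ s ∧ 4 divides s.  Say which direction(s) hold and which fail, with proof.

(⇒) holds; (⇐) fails.

(⇒) If 60 ∣ s, write s = 60q. Since 60 = 6·10, s = 10·(6q), so 10 ∣ s; and since 60 = 15·4, s = 4·(15q), so 4 ∣ s.

(⇐) This fails: take s = 20. Both 10 ∣ 20 and 4 ∣ 20, yet 20 is not a multiple of 60 (since 20 = 0·60 + 20), so 60 ∤ 20.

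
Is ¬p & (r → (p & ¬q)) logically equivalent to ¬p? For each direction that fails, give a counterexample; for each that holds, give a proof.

Only the forward direction holds.

(⟹) Assume the antecedent. If p is true, the antecedent cannot hold. If p is false, ¬p reduces to true regardless of the other variables. Either way ¬p holds.

(⟸) This fails. Under p = F, r = T, q = F, the left side is false but the right side is true.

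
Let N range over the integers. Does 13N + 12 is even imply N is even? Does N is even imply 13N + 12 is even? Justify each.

Both implications hold.

(→) Suppose 13N + 12 is even. Since 13 is odd, 13N and N have the same parity, so 13N + 12 ≡ N + 12 (mod 2). As 12 is even, 13N + 12 is even exactly when N is even. Thus N is even.

(←) Conversely, suppose N is even; write N = 2j. Then 13N + 12 = 13·(2j) + 12 = 2·13j + 12, which is even.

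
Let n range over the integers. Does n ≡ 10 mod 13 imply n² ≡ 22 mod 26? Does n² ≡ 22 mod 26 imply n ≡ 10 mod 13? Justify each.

(⟹) This fails: take n = 23. Then 23 ≡ 10 (mod 13), but 23² = 529 ≡ 9 (mod 26), not 22.

(⟸) This fails: take n = 16. Then 16² = 256 ≡ 22 (mod 26), yet 16 ≡ 3 (mod 13), not 10.

Neither direction holds.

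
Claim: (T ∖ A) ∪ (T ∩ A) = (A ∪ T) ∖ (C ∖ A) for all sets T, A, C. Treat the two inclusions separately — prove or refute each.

(⟹) This inclusion fails. Take T = {1}, A = ∅, C = {1}; then 1 ∈ (T ∖ A) ∪ (T ∩ A) but 1 ∉ (A ∪ T) ∖ (C ∖ A).

(⟸) This inclusion fails. Take T = ∅, A = {1}, C = ∅; then 1 ∈ (A ∪ T) ∖ (C ∖ A) but 1 ∉ (T ∖ A) ∪ (T ∩ A).

(⊆) fails and (⊇) fails.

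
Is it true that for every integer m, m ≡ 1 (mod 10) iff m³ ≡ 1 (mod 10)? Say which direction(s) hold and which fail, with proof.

[⇒] Suppose m ≡ 1 (mod 10). Write m = 10j + 1. Then (10j + 1)³ = 1000j³ + 300j² + 30j + 1 = 10(100j³ + 30j² + 3j) + 1, so m³ ≡ 1 (mod 10).

[⇐] Conversely, suppose m³ ≡ 1 (mod 10). The only residue r in {0, …, 9} with r³ ≡ 1 (mod 10) is r = 1, so m ≡ 1 (mod 10).

Both directions hold; the statement is true.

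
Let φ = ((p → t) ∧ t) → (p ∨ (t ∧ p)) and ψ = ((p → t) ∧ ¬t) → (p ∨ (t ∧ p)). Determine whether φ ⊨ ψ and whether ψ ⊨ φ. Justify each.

Neither implication holds.

(⇒) This fails. Under t = F, p = F, the left side is true but the right side is false.

(⇐) This fails. Under t = T, p = F, the left side is false but the right side is true.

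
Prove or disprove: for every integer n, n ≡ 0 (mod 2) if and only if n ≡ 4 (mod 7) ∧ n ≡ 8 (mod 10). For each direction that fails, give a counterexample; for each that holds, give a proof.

(⟹) This fails: n = 0 gives 0 ≡ 0 (mod 2) but 0 ≡ 0 (mod 7), so the conjunction on the right does not hold.

(⟸) Conversely, if n ≡ 4 (mod 7) and n ≡ 8 (mod 10), then by the Chinese remainder theorem n ≡ 18 (mod 70). Since 18 ≡ 0 (mod 2) and 2 ∣ 70, we get n ≡ 0 (mod 2).

(⇒) fails; (⇐) holds.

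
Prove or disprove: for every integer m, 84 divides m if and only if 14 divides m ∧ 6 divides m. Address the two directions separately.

(→) If 84 ∣ m, write m = 84q. Since 84 = 6·14, m = 14·(6q), so 14 ∣ m; and since 84 = 14·6, m = 6·(14q), so 6 ∣ m.

(←) This fails: take m = 42. Both 14 ∣ 42 and 6 ∣ 42, yet 42 is not a multiple of 84 (since 42 = 0·84 + 42), so 84 ∤ 42.

Not equivalent: only (⇒) holds.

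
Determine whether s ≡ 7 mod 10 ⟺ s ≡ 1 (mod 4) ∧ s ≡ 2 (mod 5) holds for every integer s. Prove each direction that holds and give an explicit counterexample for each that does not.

Only the reverse direction holds.

Forward direction. This fails: s = 7 gives 7 ≡ 7 (mod 10) but 7 ≡ 3 (mod 4), so the conjunction on the right does not hold.

Converse. If s ≡ 1 (mod 4) and s ≡ 2 (mod 5), then by the Chinese remainder theorem s ≡ 17 (mod 20). Since 17 ≡ 7 (mod 10) and 10 ∣ 20, we get s ≡ 7 (mod 10).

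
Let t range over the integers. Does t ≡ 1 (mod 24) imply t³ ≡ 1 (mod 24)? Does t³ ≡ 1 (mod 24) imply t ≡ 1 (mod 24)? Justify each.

[⇒] Suppose t ≡ 1 (mod 24). Write t = 24j + 1. Then (24j + 1)³ = 13824j³ + 1728j² + 72j + 1 = 24(576j³ + 72j² + 3j) + 1, so t³ ≡ 1 (mod 24).

[⇐] Conversely, suppose t³ ≡ 1 (mod 24). The only residue r in {0, …, 23} with r³ ≡ 1 (mod 24) is r = 1, so t ≡ 1 (mod 24).

The biconditional holds.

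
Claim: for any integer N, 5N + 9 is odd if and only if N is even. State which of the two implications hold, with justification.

Equivalent; both directions hold.

(⟹) Suppose 5N + 9 is odd. Since 5 is odd, 5N and N have the same parity, so 5N + 9 ≡ N + 9 (mod 2). As 9 is odd, 5N + 9 is odd exactly when N is even. Thus N is even.

(⟸) Conversely, suppose N is even; write N = 2j. Then 5N + 9 = 5·(2j) + 9 = 2·5j + 9, which is odd.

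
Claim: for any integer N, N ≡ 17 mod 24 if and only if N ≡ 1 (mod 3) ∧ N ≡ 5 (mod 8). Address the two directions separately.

Forward direction. This fails: N = 17 gives 17 ≡ 17 (mod 24) but 17 ≡ 2 (mod 3), so the conjunction on the right does not hold.

Converse. This fails: N = 13 satisfies both congruences on the right (13 ≡ 1 mod 3 and 13 ≡ 5 mod 8) yet 13 ≡ 13 (mod 24), not 17.

Both directions fail.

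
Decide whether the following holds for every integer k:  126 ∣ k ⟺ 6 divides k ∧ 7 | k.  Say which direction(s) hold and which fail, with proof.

(→) If 126 ∣ k, write k = 126q. Since 126 = 21·6, k = 6·(21q), so 6 ∣ k; and since 126 = 18·7, k = 7·(18q), so 7 ∣ k.

(←) This fails: take k = 42. Both 6 ∣ 42 and 7 ∣ 42, yet 42 is not a multiple of 126 (since 42 = 0·126 + 42), so 126 ∤ 42.

(⇒) holds; (⇐) fails.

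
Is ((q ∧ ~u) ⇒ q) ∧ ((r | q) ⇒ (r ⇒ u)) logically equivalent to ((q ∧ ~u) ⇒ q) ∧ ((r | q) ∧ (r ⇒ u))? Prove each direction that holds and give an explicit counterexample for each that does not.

Not equivalent: only (⇐) holds.

Forward direction. This fails. Under u = F, r = F, q = F, the left side is true but the right side is false.

Converse. Assume the antecedent. If u is true, the consequent reduces to true regardless of the other variables. If u is false, the antecedent forces (u = F, r = F, q = T), and the consequent holds there. Either way the consequent holds.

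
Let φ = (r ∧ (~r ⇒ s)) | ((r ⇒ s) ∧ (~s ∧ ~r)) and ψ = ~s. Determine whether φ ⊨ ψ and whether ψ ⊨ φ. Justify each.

(⇒) fails; (⇐) holds.

(⇒) This fails. Under s = T, r = T, the left side is true but the right side is false.

(⇐) Assume the antecedent. If s is true, the antecedent cannot hold. If s is false, the consequent reduces to true regardless of the other variables. Either way the consequent holds.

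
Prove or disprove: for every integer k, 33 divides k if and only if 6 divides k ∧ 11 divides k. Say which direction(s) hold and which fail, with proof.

Only the converse holds.

(⇒) This fails: take k = 33. Certainly 33 ∣ 33, but 6 ∤ 33.

(⇐) Suppose 6 ∣ k and 11 ∣ k. Any common multiple of 6 and 11 is a multiple of their lcm; here gcd(6, 11) = 1, so lcm(6, 11) = 6·11 = 66, so 66 ∣ k. Since 33 ∣ 66, it follows that 33 ∣ k.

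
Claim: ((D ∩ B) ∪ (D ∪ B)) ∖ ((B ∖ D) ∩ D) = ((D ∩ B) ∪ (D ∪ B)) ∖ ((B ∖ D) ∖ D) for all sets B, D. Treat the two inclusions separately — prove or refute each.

Forward inclusion. This inclusion fails. Take B = {1}, D = ∅; then 1 ∈ ((D ∩ B) ∪ (D ∪ B)) ∖ ((B ∖ D) ∩ D) but 1 ∉ ((D ∩ B) ∪ (D ∪ B)) ∖ ((B ∖ D) ∖ D).

Reverse inclusion. Let x ∈ ((D ∩ B) ∪ (D ∪ B)) ∖ ((B ∖ D) ∖ D). Then either x ∈ D and x ∉ B; or x ∈ B ∩ D. In each case x ∈ ((D ∩ B) ∪ (D ∪ B)) ∖ ((B ∖ D) ∩ D), so ((D ∩ B) ∪ (D ∪ B)) ∖ ((B ∖ D) ∖ D) ⊆ ((D ∩ B) ∪ (D ∪ B)) ∖ ((B ∖ D) ∩ D).

Only the reverse inclusion holds.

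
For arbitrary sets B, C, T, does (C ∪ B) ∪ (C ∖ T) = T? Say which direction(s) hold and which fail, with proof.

(⊆) This inclusion fails. Take B = {1}, C = ∅, T = ∅; then 1 ∈ (C ∪ B) ∪ (C ∖ T) but 1 ∉ T.

(⊇) This inclusion fails. Take B = ∅, C = ∅, T = {1}; then 1 ∈ T but 1 ∉ (C ∪ B) ∪ (C ∖ T).

Both inclusions fail.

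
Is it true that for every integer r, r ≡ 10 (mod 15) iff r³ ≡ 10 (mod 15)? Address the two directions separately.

Both directions hold; the statement is true.

[⇒] Suppose r ≡ 10 (mod 15). Write r = 15j + 10. Then (15j + 10)³ = 3375j³ + 6750j² + 4500j + 1000 = 15(225j³ + 450j² + 300j + 66) + 10, so r³ ≡ 10 (mod 15).

[⇐] Conversely, suppose r³ ≡ 10 (mod 15). The only residue r in {0, …, 14} with r³ ≡ 10 (mod 15) is r = 10, so r ≡ 10 (mod 15).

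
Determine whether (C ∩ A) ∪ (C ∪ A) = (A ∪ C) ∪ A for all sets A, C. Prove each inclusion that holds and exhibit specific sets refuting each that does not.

The two sets are equal.

(⟹) Let x ∈ (C ∩ A) ∪ (C ∪ A). Then either x ∈ A and x ∉ C; or x ∈ C and x ∉ A; or x ∈ A ∩ C. In each case x ∈ (A ∪ C) ∪ A, so (C ∩ A) ∪ (C ∪ A) ⊆ (A ∪ C) ∪ A.

(⟸) Let x ∈ (A ∪ C) ∪ A. Then either x ∈ A and x ∉ C; or x ∈ C and x ∉ A; or x ∈ A ∩ C. In each case x ∈ (C ∩ A) ∪ (C ∪ A), so (A ∪ C) ∪ A ⊆ (C ∩ A) ∪ (C ∪ A).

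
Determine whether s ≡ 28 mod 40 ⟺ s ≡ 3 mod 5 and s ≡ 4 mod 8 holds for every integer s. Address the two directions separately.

[⇐] If s ≡ 3 (mod 5) and s ≡ 4 (mod 8), then by the Chinese remainder theorem s ≡ 28 (mod 40). This is exactly s ≡ 28 (mod 40).

[⇒] Suppose s ≡ 28 (mod 40); write s = 40j + 28. Since 5 ∣ 40, reducing mod 5 gives s ≡ 28 ≡ 3 (mod 5); since 8 ∣ 40, reducing mod 8 gives s ≡ 28 ≡ 4 (mod 8).

Both implications hold.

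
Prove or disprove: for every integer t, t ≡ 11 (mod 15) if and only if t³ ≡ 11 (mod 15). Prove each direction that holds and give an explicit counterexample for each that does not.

Equivalent; both directions hold.

(⇒) Suppose t ≡ 11 (mod 15). Write t = 15j + 11. Then (15j + 11)³ = 3375j³ + 7425j² + 5445j + 1331 = 15(225j³ + 495j² + 363j + 88) + 11, so t³ ≡ 11 (mod 15).

(⇐) Conversely, suppose t³ ≡ 11 (mod 15). The only residue r in {0, …, 14} with r³ ≡ 11 (mod 15) is r = 11, so t ≡ 11 (mod 15).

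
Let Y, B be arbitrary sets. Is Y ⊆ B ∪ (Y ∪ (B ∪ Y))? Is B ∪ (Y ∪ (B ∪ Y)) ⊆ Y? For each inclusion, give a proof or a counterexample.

Only the forward inclusion holds.

Forward inclusion. Let x ∈ Y. Then either x ∈ Y and x ∉ B; or x ∈ Y ∩ B. In each case x ∈ B ∪ (Y ∪ (B ∪ Y)), so Y ⊆ B ∪ (Y ∪ (B ∪ Y)).

Reverse inclusion. This inclusion fails. Take Y = ∅, B = {1}; then 1 ∈ B ∪ (Y ∪ (B ∪ Y)) but 1 ∉ Y.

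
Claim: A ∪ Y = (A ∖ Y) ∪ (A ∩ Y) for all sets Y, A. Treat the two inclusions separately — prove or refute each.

(⊆) This inclusion fails. Take Y = {1}, A = ∅; then 1 ∈ A ∪ Y but 1 ∉ (A ∖ Y) ∪ (A ∩ Y).

(⊇) Let x ∈ (A ∖ Y) ∪ (A ∩ Y). Then either x ∈ A and x ∉ Y; or x ∈ Y ∩ A. In each case x ∈ A ∪ Y, so (A ∖ Y) ∪ (A ∩ Y) ⊆ A ∪ Y.

(⊆) fails; (⊇) holds.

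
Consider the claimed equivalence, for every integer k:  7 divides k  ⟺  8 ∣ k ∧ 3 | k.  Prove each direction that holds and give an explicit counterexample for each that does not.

Neither implication holds.

(⇒) This fails: take k = 7. Certainly 7 ∣ 7, but 8 ∤ 7.

(⇐) This fails: take k = 24. Both 8 ∣ 24 and 3 ∣ 24, yet 24 is not a multiple of 7 (since 24 = 3·7 + 3), so 7 ∤ 24.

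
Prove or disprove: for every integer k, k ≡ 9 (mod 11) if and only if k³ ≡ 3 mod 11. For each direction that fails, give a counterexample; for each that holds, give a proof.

Both directions hold; the statement is true.

Forward direction. Suppose k ≡ 9 (mod 11). Write k = 11j + 9. Then (11j + 9)³ = 1331j³ + 3267j² + 2673j + 729 = 11(121j³ + 297j² + 243j + 66) + 3, so k³ ≡ 3 (mod 11).

Converse. Suppose k³ ≡ 3 (mod 11). The only residue r in {0, …, 10} with r³ ≡ 3 (mod 11) is r = 9, so k ≡ 9 (mod 11).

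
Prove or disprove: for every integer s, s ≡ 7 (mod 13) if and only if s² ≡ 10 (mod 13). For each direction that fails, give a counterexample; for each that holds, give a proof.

[⇒] Suppose s ≡ 7 (mod 13). Write s = 13j + 7. Then (13j + 7)² = 169j² + 182j + 49 = 13(13j² + 14j + 3) + 10, so s² ≡ 10 (mod 13).

[⇐] This fails: take s = 6. Then 6² = 36 ≡ 10 (mod 13), yet 6 ≡ 6 (mod 13), not 7.

Only the forward implication holds.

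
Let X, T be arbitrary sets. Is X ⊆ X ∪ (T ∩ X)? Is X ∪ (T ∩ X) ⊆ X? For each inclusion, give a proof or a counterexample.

(⟹) Let x ∈ X. Then either x ∈ X and x ∉ T; or x ∈ X ∩ T. In each case x ∈ X ∪ (T ∩ X), so X ⊆ X ∪ (T ∩ X).

(⟸) Let x ∈ X ∪ (T ∩ X). Then either x ∈ X and x ∉ T; or x ∈ X ∩ T. In each case x ∈ X, so X ∪ (T ∩ X) ⊆ X.

Both inclusions hold; the sets are equal.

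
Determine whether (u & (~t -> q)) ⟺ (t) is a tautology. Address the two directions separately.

Both directions fail.

(→) This fails. Under q = T, u = T, t = F, the left side is true but the right side is false.

(←) This fails. Under q = F, u = F, t = T, the left side is false but the right side is true.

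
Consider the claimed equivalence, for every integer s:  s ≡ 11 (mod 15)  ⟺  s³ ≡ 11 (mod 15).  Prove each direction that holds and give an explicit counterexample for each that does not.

The biconditional holds.

[⇒] Suppose s ≡ 11 (mod 15). Write s = 15j + 11. Then (15j + 11)³ = 3375j³ + 7425j² + 5445j + 1331 = 15(225j³ + 495j² + 363j + 88) + 11, so s³ ≡ 11 (mod 15).

[⇐] Conversely, suppose s³ ≡ 11 (mod 15). The only residue r in {0, …, 14} with r³ ≡ 11 (mod 15) is r = 11, so s ≡ 11 (mod 15).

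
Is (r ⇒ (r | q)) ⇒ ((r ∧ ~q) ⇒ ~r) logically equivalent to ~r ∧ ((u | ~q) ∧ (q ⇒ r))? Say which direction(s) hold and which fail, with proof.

Not equivalent: only (⇐) holds.

(⟹) This fails. Under r = F, u = F, q = T, the left side is true but the right side is false.

(⟸) Assume the antecedent. If r is true, the antecedent cannot hold. If r is false, the consequent reduces to true regardless of the other variables. Either way the consequent holds.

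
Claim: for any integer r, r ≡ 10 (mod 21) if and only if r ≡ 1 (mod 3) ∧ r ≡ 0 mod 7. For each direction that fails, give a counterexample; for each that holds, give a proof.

(→) This fails: r = 10 gives 10 ≡ 10 (mod 21) but 10 ≡ 3 (mod 7), so the conjunction on the right does not hold.

(←) This fails: r = 7 satisfies both congruences on the right (7 ≡ 1 mod 3 and 7 ≡ 0 mod 7) yet 7 ≡ 7 (mod 21), not 10.

(⇒) fails and (⇐) fails.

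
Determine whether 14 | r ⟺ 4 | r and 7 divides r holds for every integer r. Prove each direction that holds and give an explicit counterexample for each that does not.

[⇐] Suppose 4 ∣ r and 7 ∣ r. Any common multiple of 4 and 7 is a multiple of their lcm; here gcd(4, 7) = 1, so lcm(4, 7) = 4·7 = 28, so 28 ∣ r. Since 14 ∣ 28, it follows that 14 ∣ r.

[⇒] This fails: take r = 14. Certainly 14 ∣ 14, but 4 ∤ 14.

Only the reverse direction holds.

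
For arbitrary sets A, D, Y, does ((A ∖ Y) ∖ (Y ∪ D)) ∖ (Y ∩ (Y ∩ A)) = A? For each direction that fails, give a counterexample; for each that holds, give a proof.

Only the forward inclusion holds.

Forward inclusion. Let x ∈ ((A ∖ Y) ∖ (Y ∪ D)) ∖ (Y ∩ (Y ∩ A)). Then x ∈ A and x ∉ D, Y, from which x ∈ A.

Reverse inclusion. This inclusion fails. Take A = {1}, D = {1}, Y = ∅; then 1 ∈ A but 1 ∉ ((A ∖ Y) ∖ (Y ∪ D)) ∖ (Y ∩ (Y ∩ A)).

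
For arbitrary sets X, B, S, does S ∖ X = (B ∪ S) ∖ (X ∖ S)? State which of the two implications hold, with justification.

Only the forward inclusion holds.

(⟹) Let x ∈ S ∖ X. Then either x ∈ S and x ∉ X, B; or x ∈ B ∩ S and x ∉ X. In each case x ∈ (B ∪ S) ∖ (X ∖ S), so S ∖ X ⊆ (B ∪ S) ∖ (X ∖ S).

(⟸) This inclusion fails. Take X = ∅, B = {1}, S = ∅; then 1 ∈ (B ∪ S) ∖ (X ∖ S) but 1 ∉ S ∖ X.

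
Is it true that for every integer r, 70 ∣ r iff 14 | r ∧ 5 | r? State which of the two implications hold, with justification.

Both directions hold.

Converse. Suppose 14 ∣ r and 5 ∣ r. Any common multiple of 14 and 5 is a multiple of their lcm; here gcd(14, 5) = 1, so lcm(14, 5) = 14·5 = 70, so 70 ∣ r.

Forward direction. If 70 ∣ r, write r = 70q. Since 70 = 5·14, r = 14·(5q), so 14 ∣ r; and since 70 = 14·5, r = 5·(14q), so 5 ∣ r.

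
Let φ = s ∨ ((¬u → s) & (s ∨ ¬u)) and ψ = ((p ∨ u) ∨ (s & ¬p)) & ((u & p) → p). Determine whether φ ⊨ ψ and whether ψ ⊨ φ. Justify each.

Only the forward direction holds.

(⟹) Assume the antecedent. If u is true, the consequent reduces to true regardless of the other variables. If u is false, the antecedent forces (u = F, s = T, p = F) or (u = F, s = T, p = T), and the consequent holds there. Either way the consequent holds.

(⟸) This fails. Under u = T, s = F, p = F, the left side is false but the right side is true.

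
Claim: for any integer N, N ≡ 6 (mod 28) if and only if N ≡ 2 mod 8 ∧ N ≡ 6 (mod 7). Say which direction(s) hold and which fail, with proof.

Only the converse holds.

[⇐] If N ≡ 2 (mod 8) and N ≡ 6 (mod 7), then by the Chinese remainder theorem N ≡ 34 (mod 56). Since 34 ≡ 6 (mod 28) and 28 ∣ 56, we get N ≡ 6 (mod 28).

[⇒] This fails: N = 6 gives 6 ≡ 6 (mod 28) but 6 ≡ 6 (mod 8), so the conjunction on the right does not hold.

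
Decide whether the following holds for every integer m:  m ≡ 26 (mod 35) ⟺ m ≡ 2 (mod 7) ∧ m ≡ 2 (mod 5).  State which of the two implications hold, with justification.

(→) This fails: m = 26 gives 26 ≡ 26 (mod 35) but 26 ≡ 5 (mod 7), so the conjunction on the right does not hold.

(←) This fails: m = 2 satisfies both congruences on the right (2 ≡ 2 mod 7 and 2 ≡ 2 mod 5) yet 2 ≡ 2 (mod 35), not 26.

Both directions fail.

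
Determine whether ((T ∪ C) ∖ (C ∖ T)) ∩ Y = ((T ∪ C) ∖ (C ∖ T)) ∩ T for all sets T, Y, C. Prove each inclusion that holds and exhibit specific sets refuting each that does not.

(⊆) holds; (⊇) fails.

Forward inclusion. Let x ∈ ((T ∪ C) ∖ (C ∖ T)) ∩ Y. Then either x ∈ T ∩ Y and x ∉ C; or x ∈ T ∩ Y ∩ C. In each case x ∈ ((T ∪ C) ∖ (C ∖ T)) ∩ T, so ((T ∪ C) ∖ (C ∖ T)) ∩ Y ⊆ ((T ∪ C) ∖ (C ∖ T)) ∩ T.

Reverse inclusion. This inclusion fails. Take T = {1}, Y = ∅, C = ∅; then 1 ∈ ((T ∪ C) ∖ (C ∖ T)) ∩ T but 1 ∉ ((T ∪ C) ∖ (C ∖ T)) ∩ Y.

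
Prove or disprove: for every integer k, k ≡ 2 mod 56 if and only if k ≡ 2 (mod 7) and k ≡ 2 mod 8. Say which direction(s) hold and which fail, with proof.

Forward direction. Suppose k ≡ 2 (mod 56); write k = 56j + 2. Since 7 ∣ 56, reducing mod 7 gives k ≡ 2 (mod 7); since 8 ∣ 56, reducing mod 8 gives k ≡ 2 (mod 8).

Converse. If k ≡ 2 (mod 7) and k ≡ 2 (mod 8), then by the Chinese remainder theorem k ≡ 2 (mod 56). This is exactly k ≡ 2 (mod 56).

Equivalent; both directions hold.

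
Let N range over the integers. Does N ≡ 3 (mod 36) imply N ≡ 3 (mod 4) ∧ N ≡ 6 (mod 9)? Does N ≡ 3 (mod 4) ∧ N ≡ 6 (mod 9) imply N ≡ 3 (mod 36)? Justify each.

Both directions fail.

(⟹) This fails: N = 3 gives 3 ≡ 3 (mod 36) but 3 ≡ 3 (mod 9), so the conjunction on the right does not hold.

(⟸) This fails: N = 15 satisfies both congruences on the right (15 ≡ 3 mod 4 and 15 ≡ 6 mod 9) yet 15 ≡ 15 (mod 36), not 3.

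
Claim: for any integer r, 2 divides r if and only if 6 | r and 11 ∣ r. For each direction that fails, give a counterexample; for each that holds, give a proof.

Forward direction. This fails: take r = 2. Certainly 2 ∣ 2, but 6 ∤ 2.

Converse. Suppose 6 ∣ r and 11 ∣ r. Any common multiple of 6 and 11 is a multiple of their lcm; here gcd(6, 11) = 1, so lcm(6, 11) = 6·11 = 66, so 66 ∣ r. Since 2 ∣ 66, it follows that 2 ∣ r.

The forward direction fails; the converse holds.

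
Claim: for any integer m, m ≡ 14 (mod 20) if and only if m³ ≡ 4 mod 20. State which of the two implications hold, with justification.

Only the forward implication holds.

(⟹) Suppose m ≡ 14 (mod 20). Write m = 20j + 14. Then (20j + 14)³ = 8000j³ + 16800j² + 11760j + 2744 = 20(400j³ + 840j² + 588j + 137) + 4, so m³ ≡ 4 (mod 20).

(⟸) This fails: take m = 4. Then 4³ = 64 ≡ 4 (mod 20), yet 4 ≡ 4 (mod 20), not 14.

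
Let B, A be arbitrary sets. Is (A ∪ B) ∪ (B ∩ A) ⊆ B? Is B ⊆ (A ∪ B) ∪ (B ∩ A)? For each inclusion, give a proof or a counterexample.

Only the reverse inclusion holds.

(⊇) Let x ∈ B. Then either x ∈ B and x ∉ A; or x ∈ B ∩ A. In each case x ∈ (A ∪ B) ∪ (B ∩ A), so B ⊆ (A ∪ B) ∪ (B ∩ A).

(⊆) This inclusion fails. Take B = ∅, A = {1}; then 1 ∈ (A ∪ B) ∪ (B ∩ A) but 1 ∉ B.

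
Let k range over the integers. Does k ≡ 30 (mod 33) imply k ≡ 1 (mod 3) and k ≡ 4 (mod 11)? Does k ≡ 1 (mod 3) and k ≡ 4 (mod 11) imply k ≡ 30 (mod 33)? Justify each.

(⇒) This fails: k = 30 gives 30 ≡ 30 (mod 33) but 30 ≡ 0 (mod 3), so the conjunction on the right does not hold.

(⇐) This fails: k = 4 satisfies both congruences on the right (4 ≡ 1 mod 3 and 4 ≡ 4 mod 11) yet 4 ≡ 4 (mod 33), not 30.

Neither direction holds.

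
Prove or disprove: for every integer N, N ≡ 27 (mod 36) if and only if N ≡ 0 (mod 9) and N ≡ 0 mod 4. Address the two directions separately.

(⟹) This fails: N = 27 gives 27 ≡ 27 (mod 36) but 27 ≡ 3 (mod 4), so the conjunction on the right does not hold.

(⟸) This fails: N = 0 satisfies both congruences on the right (0 ≡ 0 mod 9 and 0 ≡ 0 mod 4) yet 0 ≡ 0 (mod 36), not 27.

Both directions fail.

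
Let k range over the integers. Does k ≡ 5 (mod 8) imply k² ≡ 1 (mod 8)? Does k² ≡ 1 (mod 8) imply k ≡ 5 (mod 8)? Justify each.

(⇒) holds; (⇐) fails.

(⟹) Suppose k ≡ 5 (mod 8). Write k = 8j + 5. Then (8j + 5)² = 64j² + 80j + 25 = 8(8j² + 10j + 3) + 1, so k² ≡ 1 (mod 8).

(⟸) This fails: take k = 1. Then 1² = 1 ≡ 1 (mod 8), yet 1 ≡ 1 (mod 8), not 5.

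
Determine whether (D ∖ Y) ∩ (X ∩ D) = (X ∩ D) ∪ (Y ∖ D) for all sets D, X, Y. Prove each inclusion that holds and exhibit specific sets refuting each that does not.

Only the forward inclusion holds.

Reverse inclusion. This inclusion fails. Take D = ∅, X = ∅, Y = {1}; then 1 ∈ (X ∩ D) ∪ (Y ∖ D) but 1 ∉ (D ∖ Y) ∩ (X ∩ D).

Forward inclusion. Let x ∈ (D ∖ Y) ∩ (X ∩ D). Then x ∈ D ∩ X and x ∉ Y, from which x ∈ (X ∩ D) ∪ (Y ∖ D).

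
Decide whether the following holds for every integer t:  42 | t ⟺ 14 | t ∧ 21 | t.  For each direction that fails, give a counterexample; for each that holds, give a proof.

The biconditional holds.

(⇒) If 42 ∣ t, write t = 42q. Since 42 = 3·14, t = 14·(3q), so 14 ∣ t; and since 42 = 2·21, t = 21·(2q), so 21 ∣ t.

(⇐) Suppose 14 ∣ t and 21 ∣ t. Any common multiple of 14 and 21 is a multiple of their lcm; here lcm(14, 21) = 14·21/gcd(14, 21) = 294/7 = 42, so 42 ∣ t.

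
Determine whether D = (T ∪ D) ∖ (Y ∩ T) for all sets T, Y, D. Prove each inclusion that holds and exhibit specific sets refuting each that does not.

(⊆) This inclusion fails. Take T = {1}, Y = {1}, D = {1}; then 1 ∈ D but 1 ∉ (T ∪ D) ∖ (Y ∩ T).

(⊇) This inclusion fails. Take T = {1}, Y = ∅, D = ∅; then 1 ∈ (T ∪ D) ∖ (Y ∩ T) but 1 ∉ D.

Neither inclusion holds.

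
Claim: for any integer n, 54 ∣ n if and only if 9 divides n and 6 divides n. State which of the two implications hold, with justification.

[⇐] This fails: take n = 18. Both 9 ∣ 18 and 6 ∣ 18, yet 18 is not a multiple of 54 (since 18 = 0·54 + 18), so 54 ∤ 18.

[⇒] If 54 ∣ n, write n = 54q. Since 54 = 6·9, n = 9·(6q), so 9 ∣ n; and since 54 = 9·6, n = 6·(9q), so 6 ∣ n.

Only the forward direction holds.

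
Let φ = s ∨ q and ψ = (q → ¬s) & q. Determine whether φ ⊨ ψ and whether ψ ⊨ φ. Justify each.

The forward direction fails; the converse holds.

(←) Assume the antecedent. If q is true, s ∨ q reduces to true regardless of the other variables. If q is false, the antecedent cannot hold. Either way s ∨ q holds.

(→) This fails. Under q = F, s = T, the left side is true but the right side is false.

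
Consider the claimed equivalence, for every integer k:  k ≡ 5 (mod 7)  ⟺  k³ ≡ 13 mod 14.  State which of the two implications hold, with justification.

Neither direction holds.

[⇒] This fails: take k = 12. Then 12 ≡ 5 (mod 7), but 12³ = 1728 ≡ 6 (mod 14), not 13.

[⇐] This fails: take k = 3. Then 3³ = 27 ≡ 13 (mod 14), yet 3 ≡ 3 (mod 7), not 5.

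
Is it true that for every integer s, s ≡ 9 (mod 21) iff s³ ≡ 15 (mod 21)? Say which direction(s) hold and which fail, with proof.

Converse. This fails: take s = 15. Then 15³ = 3375 ≡ 15 (mod 21), yet 15 ≡ 15 (mod 21), not 9.

Forward direction. Suppose s ≡ 9 (mod 21). Write s = 21j + 9. Then (21j + 9)³ = 9261j³ + 11907j² + 5103j + 729 = 21(441j³ + 567j² + 243j + 34) + 15, so s³ ≡ 15 (mod 21).

Only the forward direction holds.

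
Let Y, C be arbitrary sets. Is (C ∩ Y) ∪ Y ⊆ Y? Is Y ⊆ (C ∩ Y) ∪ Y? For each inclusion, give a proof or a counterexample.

Forward inclusion. Let x ∈ (C ∩ Y) ∪ Y. Then either x ∈ Y and x ∉ C; or x ∈ Y ∩ C. In each case x ∈ Y, so (C ∩ Y) ∪ Y ⊆ Y.

Reverse inclusion. Let x ∈ Y. Then either x ∈ Y and x ∉ C; or x ∈ Y ∩ C. In each case x ∈ (C ∩ Y) ∪ Y, so Y ⊆ (C ∩ Y) ∪ Y.

Both inclusions hold.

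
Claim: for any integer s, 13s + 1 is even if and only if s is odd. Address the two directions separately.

(→) Suppose 13s + 1 is even. Since 13 is odd, 13s and s have the same parity, so 13s + 1 ≡ s + 1 (mod 2). As 1 is odd, 13s + 1 is even exactly when s is odd. Thus s is odd.

(←) Conversely, suppose s is odd; write s = 2j + 1. Then 13s + 1 = 13·(2j + 1) + 1 = 2·13j + 14, which is even.

Equivalent; both directions hold.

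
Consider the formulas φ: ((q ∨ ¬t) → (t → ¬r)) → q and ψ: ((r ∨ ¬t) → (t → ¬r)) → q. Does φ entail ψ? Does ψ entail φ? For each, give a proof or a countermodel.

Not equivalent: only (⇒) holds.

(⇒) Assume the antecedent. If q is true, ((r ∨ ¬t) → (t → ¬r)) → q reduces to true regardless of the other variables. If q is false, the antecedent cannot hold. Either way ((r ∨ ¬t) → (t → ¬r)) → q holds.

(⇐) This fails. Under q = F, r = T, t = T, the left side is false but the right side is true.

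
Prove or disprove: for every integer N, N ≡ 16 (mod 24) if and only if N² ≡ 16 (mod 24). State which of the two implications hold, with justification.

Forward direction. Suppose N ≡ 16 (mod 24). Write N = 24j + 16. Then (24j + 16)² = 576j² + 768j + 256 = 24(24j² + 32j + 10) + 16, so N² ≡ 16 (mod 24).

Converse. This fails: take N = 4. Then 4² = 16 ≡ 16 (mod 24), yet 4 ≡ 4 (mod 24), not 16.

Only the forward direction holds.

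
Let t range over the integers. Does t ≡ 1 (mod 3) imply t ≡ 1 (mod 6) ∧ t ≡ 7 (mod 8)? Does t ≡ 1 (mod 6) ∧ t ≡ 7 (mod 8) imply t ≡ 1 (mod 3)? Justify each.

[⇐] If t ≡ 1 (mod 6) and t ≡ 7 (mod 8), then by the Chinese remainder theorem t ≡ 7 (mod 24). Since 7 ≡ 1 (mod 3) and 3 ∣ 24, we get t ≡ 1 (mod 3).

[⇒] This fails: t = 1 gives 1 ≡ 1 (mod 3) but 1 ≡ 1 (mod 8), so the conjunction on the right does not hold.

(⇒) fails; (⇐) holds.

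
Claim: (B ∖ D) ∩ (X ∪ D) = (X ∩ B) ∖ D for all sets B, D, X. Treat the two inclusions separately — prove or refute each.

Both inclusions hold; the sets are equal.

(⟹) Let x ∈ (B ∖ D) ∩ (X ∪ D). Then x ∈ B ∩ X and x ∉ D, from which x ∈ (X ∩ B) ∖ D.

(⟸) Let x ∈ (X ∩ B) ∖ D. Then x ∈ B ∩ X and x ∉ D, from which x ∈ (B ∖ D) ∩ (X ∪ D).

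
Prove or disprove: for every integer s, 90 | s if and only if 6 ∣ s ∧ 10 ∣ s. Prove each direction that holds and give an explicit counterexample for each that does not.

[⇒] If 90 ∣ s, write s = 90q. Since 90 = 15·6, s = 6·(15q), so 6 ∣ s; and since 90 = 9·10, s = 10·(9q), so 10 ∣ s.

[⇐] This fails: take s = 30. Both 6 ∣ 30 and 10 ∣ 30, yet 30 is not a multiple of 90 (since 30 = 0·90 + 30), so 90 ∤ 30.

Only the forward direction holds.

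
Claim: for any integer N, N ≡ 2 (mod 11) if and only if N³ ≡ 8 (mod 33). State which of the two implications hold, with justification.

(⇒) fails; (⇐) holds.

[⇒] This fails: take N = 13. Then 13 ≡ 2 (mod 11), but 13³ = 2197 ≡ 19 (mod 33), not 8.

[⇐] Conversely, the residues r modulo 33 with r³ ≡ 8 (mod 33) are exactly {2}, and each is ≡ 2 (mod 11).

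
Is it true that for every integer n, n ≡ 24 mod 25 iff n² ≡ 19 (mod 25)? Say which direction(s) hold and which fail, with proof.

Neither direction holds.

(⇒) This fails: take n = 24. Then 24 ≡ 24 (mod 25), but 24² = 576 ≡ 1 (mod 25), not 19.

(⇐) This fails: take n = 12. Then 12² = 144 ≡ 19 (mod 25), yet 12 ≡ 12 (mod 25), not 24.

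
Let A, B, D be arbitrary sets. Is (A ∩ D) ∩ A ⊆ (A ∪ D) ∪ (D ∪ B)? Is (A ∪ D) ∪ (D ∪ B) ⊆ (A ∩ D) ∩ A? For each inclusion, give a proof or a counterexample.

(⟹) Let x ∈ (A ∩ D) ∩ A. Then either x ∈ A ∩ D and x ∉ B; or x ∈ A ∩ B ∩ D. In each case x ∈ (A ∪ D) ∪ (D ∪ B), so (A ∩ D) ∩ A ⊆ (A ∪ D) ∪ (D ∪ B).

(⟸) This inclusion fails. Take A = {1}, B = ∅, D = ∅; then 1 ∈ (A ∪ D) ∪ (D ∪ B) but 1 ∉ (A ∩ D) ∩ A.

Only the forward inclusion holds.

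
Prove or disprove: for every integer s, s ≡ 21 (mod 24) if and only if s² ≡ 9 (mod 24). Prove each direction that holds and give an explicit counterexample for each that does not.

(←) This fails: take s = 3. Then 3² = 9 ≡ 9 (mod 24), yet 3 ≡ 3 (mod 24), not 21.

(→) Suppose s ≡ 21 (mod 24). Write s = 24j + 21. Then (24j + 21)² = 576j² + 1008j + 441 = 24(24j² + 42j + 18) + 9, so s² ≡ 9 (mod 24).

(⇒) holds; (⇐) fails.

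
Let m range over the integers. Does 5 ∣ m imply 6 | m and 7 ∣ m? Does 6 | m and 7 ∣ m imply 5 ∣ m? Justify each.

Forward direction. This fails: take m = 5. Certainly 5 ∣ 5, but 6 ∤ 5.

Converse. This fails: take m = 42. Both 6 ∣ 42 and 7 ∣ 42, yet 42 is not a multiple of 5 (since 42 = 8·5 + 2), so 5 ∤ 42.

(⇒) fails and (⇐) fails.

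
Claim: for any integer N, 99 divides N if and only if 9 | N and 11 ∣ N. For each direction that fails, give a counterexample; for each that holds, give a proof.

Forward direction. If 99 ∣ N, write N = 99q. Since 99 = 11·9, N = 9·(11q), so 9 ∣ N; and since 99 = 9·11, N = 11·(9q), so 11 ∣ N.

Converse. Suppose 9 ∣ N and 11 ∣ N. Any common multiple of 9 and 11 is a multiple of their lcm; here gcd(9, 11) = 1, so lcm(9, 11) = 9·11 = 99, so 99 ∣ N.

The biconditional holds.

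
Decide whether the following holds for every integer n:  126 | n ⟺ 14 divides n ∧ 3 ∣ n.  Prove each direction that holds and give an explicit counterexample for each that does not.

(⇒) If 126 ∣ n, write n = 126q. Since 126 = 9·14, n = 14·(9q), so 14 ∣ n; and since 126 = 42·3, n = 3·(42q), so 3 ∣ n.

(⇐) This fails: take n = 42. Both 14 ∣ 42 and 3 ∣ 42, yet 42 is not a multiple of 126 (since 42 = 0·126 + 42), so 126 ∤ 42.

Only the forward implication holds.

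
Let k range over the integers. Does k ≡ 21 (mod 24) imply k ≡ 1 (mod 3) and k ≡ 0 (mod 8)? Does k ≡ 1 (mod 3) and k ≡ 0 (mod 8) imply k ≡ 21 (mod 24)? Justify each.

(→) This fails: k = 21 gives 21 ≡ 21 (mod 24) but 21 ≡ 0 (mod 3), so the conjunction on the right does not hold.

(←) This fails: k = 16 satisfies both congruences on the right (16 ≡ 1 mod 3 and 16 ≡ 0 mod 8) yet 16 ≡ 16 (mod 24), not 21.

Neither direction holds.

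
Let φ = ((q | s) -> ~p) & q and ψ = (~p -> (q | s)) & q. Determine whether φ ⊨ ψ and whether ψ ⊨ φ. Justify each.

(⇒) holds; (⇐) fails.

(⟹) Assume the antecedent. If p is true, the antecedent cannot hold. If p is false, the antecedent forces (p = F, q = T, s = F) or (p = F, q = T, s = T), and (~p -> (q | s)) & q holds there. Either way (~p -> (q | s)) & q holds.

(⟸) This fails. Under p = T, q = T, s = F, the left side is false but the right side is true.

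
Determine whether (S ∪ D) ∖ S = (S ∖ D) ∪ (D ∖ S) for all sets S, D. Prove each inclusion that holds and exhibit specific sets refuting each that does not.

(⊆) Let x ∈ (S ∪ D) ∖ S. Then x ∈ D and x ∉ S, from which x ∈ (S ∖ D) ∪ (D ∖ S).

(⊇) This inclusion fails. Take S = {1}, D = ∅; then 1 ∈ (S ∖ D) ∪ (D ∖ S) but 1 ∉ (S ∪ D) ∖ S.

Only the forward inclusion holds.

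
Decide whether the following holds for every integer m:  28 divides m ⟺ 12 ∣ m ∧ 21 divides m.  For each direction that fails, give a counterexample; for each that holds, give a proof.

Only the converse holds.

(←) Suppose 12 ∣ m and 21 ∣ m. Any common multiple of 12 and 21 is a multiple of their lcm; here lcm(12, 21) = 12·21/gcd(12, 21) = 252/3 = 84, so 84 ∣ m. Since 28 ∣ 84, it follows that 28 ∣ m.

(→) This fails: take m = 28. Certainly 28 ∣ 28, but 12 ∤ 28.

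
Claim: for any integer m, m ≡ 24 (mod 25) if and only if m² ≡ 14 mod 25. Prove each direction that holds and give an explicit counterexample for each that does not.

Both directions fail.

[⇒] This fails: take m = 24. Then 24 ≡ 24 (mod 25), but 24² = 576 ≡ 1 (mod 25), not 14.

[⇐] This fails: take m = 8. Then 8² = 64 ≡ 14 (mod 25), yet 8 ≡ 8 (mod 25), not 24.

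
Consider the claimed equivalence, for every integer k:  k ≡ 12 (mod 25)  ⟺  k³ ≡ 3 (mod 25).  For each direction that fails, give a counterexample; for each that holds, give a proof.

(←) Suppose k³ ≡ 3 (mod 25). The only residue r in {0, …, 24} with r³ ≡ 3 (mod 25) is r = 12, so k ≡ 12 (mod 25).

(→) Suppose k ≡ 12 (mod 25). Write k = 25j + 12. Then (25j + 12)³ = 15625j³ + 22500j² + 10800j + 1728 = 25(625j³ + 900j² + 432j + 69) + 3, so k³ ≡ 3 (mod 25).

Both implications hold.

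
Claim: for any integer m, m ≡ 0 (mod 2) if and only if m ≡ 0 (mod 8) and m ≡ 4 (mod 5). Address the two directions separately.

(⇒) fails; (⇐) holds.

(←) If m ≡ 0 (mod 8) and m ≡ 4 (mod 5), then by the Chinese remainder theorem m ≡ 24 (mod 40). Since 24 ≡ 0 (mod 2) and 2 ∣ 40, we get m ≡ 0 (mod 2).

(→) This fails: m = 0 gives 0 ≡ 0 (mod 2) but 0 ≡ 0 (mod 5), so the conjunction on the right does not hold.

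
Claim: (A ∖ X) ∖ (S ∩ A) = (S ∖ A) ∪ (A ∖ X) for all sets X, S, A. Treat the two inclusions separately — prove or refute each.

Only the forward inclusion holds.

Reverse inclusion. This inclusion fails. Take X = ∅, S = {1}, A = ∅; then 1 ∈ (S ∖ A) ∪ (A ∖ X) but 1 ∉ (A ∖ X) ∖ (S ∩ A).

Forward inclusion. Let x ∈ (A ∖ X) ∖ (S ∩ A). Then x ∈ A and x ∉ X, S, from which x ∈ (S ∖ A) ∪ (A ∖ X).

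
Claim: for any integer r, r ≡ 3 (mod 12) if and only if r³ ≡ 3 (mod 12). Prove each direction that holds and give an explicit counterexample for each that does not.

Both implications hold.

(⟹) Suppose r ≡ 3 (mod 12). Write r = 12j + 3. Then (12j + 3)³ = 1728j³ + 1296j² + 324j + 27 = 12(144j³ + 108j² + 27j + 2) + 3, so r³ ≡ 3 (mod 12).

(⟸) Conversely, suppose r³ ≡ 3 (mod 12). The only residue r in {0, …, 11} with r³ ≡ 3 (mod 12) is r = 3, so r ≡ 3 (mod 12).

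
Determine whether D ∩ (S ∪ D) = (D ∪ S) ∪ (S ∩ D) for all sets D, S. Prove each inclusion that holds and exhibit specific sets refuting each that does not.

The sets are not equal: only the forward inclusion holds.

(⊆) Let x ∈ D ∩ (S ∪ D). Then either x ∈ D and x ∉ S; or x ∈ D ∩ S. In each case x ∈ (D ∪ S) ∪ (S ∩ D), so D ∩ (S ∪ D) ⊆ (D ∪ S) ∪ (S ∩ D).

(⊇) This inclusion fails. Take D = ∅, S = {1}; then 1 ∈ (D ∪ S) ∪ (S ∩ D) but 1 ∉ D ∩ (S ∪ D).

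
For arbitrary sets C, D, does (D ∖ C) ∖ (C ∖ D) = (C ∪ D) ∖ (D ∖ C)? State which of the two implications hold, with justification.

(⊆) This inclusion fails. Take C = ∅, D = {1}; then 1 ∈ (D ∖ C) ∖ (C ∖ D) but 1 ∉ (C ∪ D) ∖ (D ∖ C).

(⊇) This inclusion fails. Take C = {1}, D = ∅; then 1 ∈ (C ∪ D) ∖ (D ∖ C) but 1 ∉ (D ∖ C) ∖ (C ∖ D).

(⊆) fails and (⊇) fails.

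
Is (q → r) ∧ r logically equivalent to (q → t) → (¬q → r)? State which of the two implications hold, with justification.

(←) This fails. Under q = T, r = F, t = F, the left side is false but the right side is true.

(→) Assume the antecedent. If q is true, (q → t) → (¬q → r) reduces to true regardless of the other variables. If q is false, the antecedent forces (q = F, r = T, t = F) or (q = F, r = T, t = T), and (q → t) → (¬q → r) holds there. Either way (q → t) → (¬q → r) holds.

Only the forward direction holds.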